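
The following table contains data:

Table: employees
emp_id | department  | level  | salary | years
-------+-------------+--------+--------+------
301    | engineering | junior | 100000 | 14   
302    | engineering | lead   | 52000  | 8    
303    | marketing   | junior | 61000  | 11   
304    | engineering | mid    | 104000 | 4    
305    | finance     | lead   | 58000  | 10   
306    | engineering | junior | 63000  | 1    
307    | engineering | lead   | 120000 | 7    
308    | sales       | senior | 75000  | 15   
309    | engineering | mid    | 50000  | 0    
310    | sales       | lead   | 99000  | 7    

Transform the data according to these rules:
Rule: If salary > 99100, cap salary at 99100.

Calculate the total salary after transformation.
755300

Step 1: 3 records have salary > 99100
Step 2: These records originally summed to 324000
Step 3: After capping: 3 × 99100 = 297300
Step 4: Unaffected records sum: 458000
Step 5: Final sum = 297300 + 458000 = 755300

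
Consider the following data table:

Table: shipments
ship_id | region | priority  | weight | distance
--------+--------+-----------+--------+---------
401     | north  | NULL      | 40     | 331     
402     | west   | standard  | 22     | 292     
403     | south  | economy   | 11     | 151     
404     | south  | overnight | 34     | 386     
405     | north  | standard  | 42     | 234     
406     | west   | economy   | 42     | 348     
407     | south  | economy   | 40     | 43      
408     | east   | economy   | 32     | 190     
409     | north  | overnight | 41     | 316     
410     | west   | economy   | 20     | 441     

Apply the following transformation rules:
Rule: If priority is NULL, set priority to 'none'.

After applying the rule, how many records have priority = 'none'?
1

Step 1: Count records where priority IS NULL
Step 2: Found 1 records with NULL priority
Step 3: These records will have priority set to 'none'
Step 4: Records already having priority = 'none': 0
Step 5: Answer: 1 + 0 = 1 records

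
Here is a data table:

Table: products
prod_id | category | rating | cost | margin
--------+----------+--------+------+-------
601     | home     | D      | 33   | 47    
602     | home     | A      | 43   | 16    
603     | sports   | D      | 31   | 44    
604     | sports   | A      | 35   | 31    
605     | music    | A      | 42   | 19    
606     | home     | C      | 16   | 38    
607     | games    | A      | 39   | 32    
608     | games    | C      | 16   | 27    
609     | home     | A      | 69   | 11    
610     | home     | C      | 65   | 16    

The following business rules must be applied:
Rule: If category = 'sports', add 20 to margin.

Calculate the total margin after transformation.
321

Step 1: Count records where category = 'sports': 2
Step 2: Total bonus added: 2 × 20 = 40
Step 3: Original sum of margin: 281
Step 4: Final sum = 281 + 40 = 321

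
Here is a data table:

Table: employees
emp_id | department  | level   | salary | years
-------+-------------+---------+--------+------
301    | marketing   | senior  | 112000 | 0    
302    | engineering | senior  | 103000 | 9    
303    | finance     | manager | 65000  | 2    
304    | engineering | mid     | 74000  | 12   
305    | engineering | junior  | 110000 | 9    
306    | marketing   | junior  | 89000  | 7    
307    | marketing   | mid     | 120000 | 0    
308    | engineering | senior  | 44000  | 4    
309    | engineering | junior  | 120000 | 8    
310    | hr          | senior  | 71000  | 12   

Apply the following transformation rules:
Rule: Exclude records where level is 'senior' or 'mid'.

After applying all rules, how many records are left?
4

Step 1: Count records to exclude
  - 4 (senior) + 2 (mid) = 6 records
Step 2: Total records: 10
Step 3: Remaining = 10 - 6 = 4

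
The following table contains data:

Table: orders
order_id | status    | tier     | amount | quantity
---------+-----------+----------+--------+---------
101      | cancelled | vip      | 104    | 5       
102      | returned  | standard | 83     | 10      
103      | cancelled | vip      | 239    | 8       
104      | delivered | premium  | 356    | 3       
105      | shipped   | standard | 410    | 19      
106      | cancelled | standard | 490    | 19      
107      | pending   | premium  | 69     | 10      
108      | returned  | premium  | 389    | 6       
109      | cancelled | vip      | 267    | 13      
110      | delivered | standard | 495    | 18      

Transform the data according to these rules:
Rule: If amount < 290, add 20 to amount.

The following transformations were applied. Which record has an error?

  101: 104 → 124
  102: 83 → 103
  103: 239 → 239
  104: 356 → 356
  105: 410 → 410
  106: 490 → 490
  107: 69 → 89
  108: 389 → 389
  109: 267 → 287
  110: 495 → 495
Record 103 has an error. The correct transformed value should be 259, not 239.

Step 1: Check each record against the rule
Step 2: Record 103 has amount = 239
Step 3: Since 239 < 290, the bonus should have been applied
Step 4: Correct value = 259, but claimed value = 239
Conclusion: Record 103 has the error.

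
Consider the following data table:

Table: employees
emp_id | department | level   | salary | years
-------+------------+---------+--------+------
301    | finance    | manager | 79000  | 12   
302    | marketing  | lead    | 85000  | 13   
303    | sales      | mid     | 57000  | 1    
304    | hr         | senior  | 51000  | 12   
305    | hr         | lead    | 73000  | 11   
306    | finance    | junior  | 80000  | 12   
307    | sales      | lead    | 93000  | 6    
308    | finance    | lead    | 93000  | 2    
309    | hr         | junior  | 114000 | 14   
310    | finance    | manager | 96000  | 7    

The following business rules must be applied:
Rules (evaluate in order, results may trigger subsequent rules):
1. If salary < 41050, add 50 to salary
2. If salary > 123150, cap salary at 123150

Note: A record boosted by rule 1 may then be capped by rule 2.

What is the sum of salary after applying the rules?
821000

Step 1: Apply rule 1 to records with salary < 41050
  - 0 records get bonus of 50
  - Of these, 0 records then exceed 123150 and get capped
Step 2: Apply rule 2 to records with salary > 123150
  - 0 records (original) are capped
Step 3: Calculate final sum = 821000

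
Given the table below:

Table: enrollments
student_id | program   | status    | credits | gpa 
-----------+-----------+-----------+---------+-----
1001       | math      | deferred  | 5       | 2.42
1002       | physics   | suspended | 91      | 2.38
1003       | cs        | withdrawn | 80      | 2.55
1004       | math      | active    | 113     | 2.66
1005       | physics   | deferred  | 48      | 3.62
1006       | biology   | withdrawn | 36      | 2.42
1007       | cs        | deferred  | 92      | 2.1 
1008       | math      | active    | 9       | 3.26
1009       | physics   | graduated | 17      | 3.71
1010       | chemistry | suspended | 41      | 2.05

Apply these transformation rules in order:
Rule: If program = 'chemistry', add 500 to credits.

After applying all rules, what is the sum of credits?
1032

Step 1: Count records where program = 'chemistry': 1
Step 2: Total bonus added: 1 × 500 = 500
Step 3: Original sum of credits: 532
Step 4: Final sum = 532 + 500 = 1032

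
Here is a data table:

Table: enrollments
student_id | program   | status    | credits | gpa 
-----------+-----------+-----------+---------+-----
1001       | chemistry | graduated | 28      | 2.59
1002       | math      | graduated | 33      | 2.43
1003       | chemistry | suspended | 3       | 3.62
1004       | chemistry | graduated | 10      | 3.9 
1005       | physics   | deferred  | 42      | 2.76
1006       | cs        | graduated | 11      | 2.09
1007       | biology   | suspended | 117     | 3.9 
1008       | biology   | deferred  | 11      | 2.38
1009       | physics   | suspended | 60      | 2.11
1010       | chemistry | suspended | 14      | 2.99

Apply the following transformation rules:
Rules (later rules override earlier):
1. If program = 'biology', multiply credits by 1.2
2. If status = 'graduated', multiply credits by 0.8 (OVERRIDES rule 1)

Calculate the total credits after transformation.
338.2

Step 1: Rule 2 takes priority for records with status = 'graduated'
  - 4 records: 82 × 0.8 = 65.6
Step 2: Rule 1 applies to remaining records with program = 'biology'
  - 2 records: 128 × 1.2 = 153.6
Step 3: Other records unchanged: 119
Step 4: Final sum = 65.6 + 153.6 + 119 = 338.2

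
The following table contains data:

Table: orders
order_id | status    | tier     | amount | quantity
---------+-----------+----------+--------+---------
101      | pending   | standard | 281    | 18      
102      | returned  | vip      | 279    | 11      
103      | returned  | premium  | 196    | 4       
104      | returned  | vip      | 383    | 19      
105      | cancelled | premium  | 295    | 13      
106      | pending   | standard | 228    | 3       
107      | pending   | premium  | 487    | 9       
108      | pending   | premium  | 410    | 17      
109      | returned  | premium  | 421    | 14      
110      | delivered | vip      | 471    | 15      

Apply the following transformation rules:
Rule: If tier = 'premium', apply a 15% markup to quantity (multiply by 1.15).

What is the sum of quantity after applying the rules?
131.55

Step 1: Records with tier = 'premium' have total quantity = 57
Step 2: Apply multiplier: 57 × 1.15 = 65.55
Step 3: Other records total: 66
Step 4: Final sum = 65.55 + 66 = 131.55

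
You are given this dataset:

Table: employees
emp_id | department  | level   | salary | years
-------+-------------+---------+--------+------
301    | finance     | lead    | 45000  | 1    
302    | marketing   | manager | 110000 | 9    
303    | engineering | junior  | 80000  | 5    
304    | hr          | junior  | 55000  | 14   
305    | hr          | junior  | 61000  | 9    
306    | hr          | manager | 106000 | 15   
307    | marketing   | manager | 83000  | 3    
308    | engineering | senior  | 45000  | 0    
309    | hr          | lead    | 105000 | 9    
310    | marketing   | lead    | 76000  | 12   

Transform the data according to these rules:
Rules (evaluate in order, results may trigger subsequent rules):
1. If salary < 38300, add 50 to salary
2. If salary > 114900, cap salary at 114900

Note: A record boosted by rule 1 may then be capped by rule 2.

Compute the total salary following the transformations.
766000

Step 1: Apply rule 1 to records with salary < 38300
  - 0 records get bonus of 50
  - Of these, 0 records then exceed 114900 and get capped
Step 2: Apply rule 2 to records with salary > 114900
  - 0 records (original) are capped
Step 3: Calculate final sum = 766000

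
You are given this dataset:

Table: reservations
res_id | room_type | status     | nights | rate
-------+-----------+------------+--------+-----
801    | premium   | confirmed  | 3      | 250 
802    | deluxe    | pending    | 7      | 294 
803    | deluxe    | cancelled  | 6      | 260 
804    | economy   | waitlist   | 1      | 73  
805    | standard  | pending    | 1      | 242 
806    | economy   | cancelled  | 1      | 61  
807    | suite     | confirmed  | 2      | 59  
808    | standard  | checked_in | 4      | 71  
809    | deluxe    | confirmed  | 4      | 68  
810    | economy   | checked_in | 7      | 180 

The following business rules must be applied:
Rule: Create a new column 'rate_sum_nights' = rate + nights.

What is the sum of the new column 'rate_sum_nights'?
1594

Step 1: For each record, compute rate + nights
Example calculations:
  250 + 3 = 253
  294 + 7 = 301
  260 + 6 = 266
  ...
Step 2: Sum all derived values
Step 3: Total = 1594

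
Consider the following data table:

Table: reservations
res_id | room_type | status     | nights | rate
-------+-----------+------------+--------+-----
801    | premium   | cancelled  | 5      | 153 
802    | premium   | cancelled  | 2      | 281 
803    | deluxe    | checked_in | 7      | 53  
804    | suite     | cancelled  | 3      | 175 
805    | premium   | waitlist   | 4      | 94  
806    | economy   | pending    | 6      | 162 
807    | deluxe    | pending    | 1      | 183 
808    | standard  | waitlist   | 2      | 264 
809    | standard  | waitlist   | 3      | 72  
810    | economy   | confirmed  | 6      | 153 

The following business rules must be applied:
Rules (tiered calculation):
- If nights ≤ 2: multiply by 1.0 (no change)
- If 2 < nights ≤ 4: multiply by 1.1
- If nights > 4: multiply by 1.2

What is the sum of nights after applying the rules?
44.8

Step 1: Tier 1 (nights ≤ 2): 3 records, sum = 5 × 1.0 = 5.0
Step 2: Tier 2 (2 < nights ≤ 4): 3 records, sum = 10 × 1.1 = 11.0
Step 3: Tier 3 (nights > 4): 4 records, sum = 24 × 1.2 = 28.8
Step 4: Final sum = 5.0 + 11.0 + 28.8 = 44.8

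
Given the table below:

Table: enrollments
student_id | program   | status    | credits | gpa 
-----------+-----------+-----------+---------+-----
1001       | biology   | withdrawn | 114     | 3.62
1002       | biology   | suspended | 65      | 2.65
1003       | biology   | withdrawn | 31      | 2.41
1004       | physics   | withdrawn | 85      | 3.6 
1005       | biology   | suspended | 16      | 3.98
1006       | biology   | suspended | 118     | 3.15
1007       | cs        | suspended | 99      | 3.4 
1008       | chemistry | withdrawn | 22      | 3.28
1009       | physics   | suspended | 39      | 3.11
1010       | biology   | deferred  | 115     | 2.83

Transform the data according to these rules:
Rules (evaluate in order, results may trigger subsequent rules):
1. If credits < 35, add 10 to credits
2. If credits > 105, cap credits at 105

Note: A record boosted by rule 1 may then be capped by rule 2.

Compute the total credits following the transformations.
702

Step 1: Apply rule 1 to records with credits < 35
  - 3 records get bonus of 10
  - Of these, 0 records then exceed 105 and get capped
Step 2: Apply rule 2 to records with credits > 105
  - 3 records (original) are capped
Step 3: Calculate final sum = 702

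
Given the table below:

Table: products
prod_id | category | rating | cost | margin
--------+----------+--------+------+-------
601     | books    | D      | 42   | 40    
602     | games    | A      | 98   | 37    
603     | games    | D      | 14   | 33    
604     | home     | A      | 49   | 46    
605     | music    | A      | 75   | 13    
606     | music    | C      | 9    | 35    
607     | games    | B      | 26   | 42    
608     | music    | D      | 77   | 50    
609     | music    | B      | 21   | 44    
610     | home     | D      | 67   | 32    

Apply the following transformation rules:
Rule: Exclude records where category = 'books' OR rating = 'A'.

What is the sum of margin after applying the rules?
236

Step 1: Find records where category = 'books' OR rating = 'A'
Step 2: 4 records match, summing to 136
Step 3: Original sum: 372
Step 4: Remaining sum = 372 - 136 = 236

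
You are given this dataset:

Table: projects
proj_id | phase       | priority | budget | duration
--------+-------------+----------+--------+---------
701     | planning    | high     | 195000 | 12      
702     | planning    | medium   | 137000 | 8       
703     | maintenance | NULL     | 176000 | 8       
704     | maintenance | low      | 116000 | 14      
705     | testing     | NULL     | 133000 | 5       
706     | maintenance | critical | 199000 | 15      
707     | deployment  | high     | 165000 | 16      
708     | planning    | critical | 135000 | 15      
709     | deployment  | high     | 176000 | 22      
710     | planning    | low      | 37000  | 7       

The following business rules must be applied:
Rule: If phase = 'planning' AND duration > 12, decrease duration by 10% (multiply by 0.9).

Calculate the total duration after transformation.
120.5

Step 1: Find records where phase = 'planning' AND duration > 12
Step 2: 1 records match, summing to 15
Step 3: After multiplier: 15 × 0.9 = 13.5
Step 4: Unaffected records sum: 107
Step 5: Final sum = 13.5 + 107 = 120.5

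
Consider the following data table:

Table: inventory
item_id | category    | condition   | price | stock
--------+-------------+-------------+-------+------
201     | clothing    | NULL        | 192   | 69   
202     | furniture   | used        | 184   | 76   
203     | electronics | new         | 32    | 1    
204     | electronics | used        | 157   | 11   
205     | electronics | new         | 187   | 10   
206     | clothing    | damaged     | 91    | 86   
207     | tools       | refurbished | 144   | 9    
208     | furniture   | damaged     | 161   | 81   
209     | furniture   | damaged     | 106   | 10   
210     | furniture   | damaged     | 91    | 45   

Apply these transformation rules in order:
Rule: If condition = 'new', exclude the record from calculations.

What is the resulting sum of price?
1126

Step 1: Identify records where condition = 'new'
Step 2: The excluded records sum to 219
Step 3: Original total price = 1345
Step 4: Remaining total = 1345 - 219 = 1126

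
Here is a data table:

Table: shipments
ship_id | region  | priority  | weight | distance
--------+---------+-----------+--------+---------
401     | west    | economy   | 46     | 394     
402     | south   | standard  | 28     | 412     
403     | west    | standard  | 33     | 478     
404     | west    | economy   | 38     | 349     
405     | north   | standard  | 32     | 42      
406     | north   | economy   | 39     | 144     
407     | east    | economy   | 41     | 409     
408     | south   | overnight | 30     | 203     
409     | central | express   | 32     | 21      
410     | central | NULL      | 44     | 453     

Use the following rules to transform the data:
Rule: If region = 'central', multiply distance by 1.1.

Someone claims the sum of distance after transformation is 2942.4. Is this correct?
No, the correct result is 2952.4.

Step 1: Calculate the correct sum after transformation
Step 2: Apply multiplier 1.1 to records where region = 'central'
Step 3: Correct result = 2952.4
Step 4: Claimed result = 2942.4
Step 5: 2952.4 ≠ 2942.4
Conclusion: The claimed result is incorrect. The correct answer is 2952.4.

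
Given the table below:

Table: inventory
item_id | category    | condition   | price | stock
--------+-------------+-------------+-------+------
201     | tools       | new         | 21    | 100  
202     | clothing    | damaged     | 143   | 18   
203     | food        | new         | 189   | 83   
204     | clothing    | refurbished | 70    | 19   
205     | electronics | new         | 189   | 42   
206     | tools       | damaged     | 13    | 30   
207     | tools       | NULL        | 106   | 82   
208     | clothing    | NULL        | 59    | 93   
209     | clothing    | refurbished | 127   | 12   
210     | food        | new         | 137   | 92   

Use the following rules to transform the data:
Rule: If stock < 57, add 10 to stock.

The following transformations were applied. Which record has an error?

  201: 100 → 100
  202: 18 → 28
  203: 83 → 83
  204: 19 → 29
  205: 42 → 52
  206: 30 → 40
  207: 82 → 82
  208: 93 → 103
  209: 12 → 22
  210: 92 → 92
Record 208 has an error. The correct transformed value should be 93, not 103.

Step 1: Check each record against the rule
Step 2: Record 208 has stock = 93
Step 3: Since 93 >= 57, the bonus should not have been applied
Step 4: Correct value = 93, but claimed value = 103
Conclusion: Record 208 has the error.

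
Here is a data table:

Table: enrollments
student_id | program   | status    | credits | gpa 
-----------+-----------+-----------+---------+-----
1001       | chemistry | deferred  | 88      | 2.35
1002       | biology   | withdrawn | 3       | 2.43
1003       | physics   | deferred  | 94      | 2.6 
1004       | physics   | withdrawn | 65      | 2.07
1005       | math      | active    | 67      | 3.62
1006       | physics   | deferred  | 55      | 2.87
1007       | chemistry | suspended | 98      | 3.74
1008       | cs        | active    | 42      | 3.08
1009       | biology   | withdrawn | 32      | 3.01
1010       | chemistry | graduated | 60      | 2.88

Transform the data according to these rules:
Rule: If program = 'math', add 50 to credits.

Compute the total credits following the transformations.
654

Step 1: Count records where program = 'math': 1
Step 2: Total bonus added: 1 × 50 = 50
Step 3: Original sum of credits: 604
Step 4: Final sum = 604 + 50 = 654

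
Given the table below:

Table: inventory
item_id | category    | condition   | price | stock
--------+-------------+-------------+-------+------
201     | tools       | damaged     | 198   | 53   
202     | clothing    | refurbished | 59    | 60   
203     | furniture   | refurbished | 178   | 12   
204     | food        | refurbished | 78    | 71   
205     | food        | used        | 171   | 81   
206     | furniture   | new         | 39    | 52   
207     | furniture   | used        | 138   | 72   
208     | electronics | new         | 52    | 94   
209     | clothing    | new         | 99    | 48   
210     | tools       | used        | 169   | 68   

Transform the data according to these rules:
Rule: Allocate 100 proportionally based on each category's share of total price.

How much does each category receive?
clothing: 13.38, electronics: 4.4, food: 21.08, furniture: 30.06, tools: 31.08

Step 1: Calculate total price = 1181
Step 2: Calculate each category's proportion:
  clothing: 158/1181 = 13.38% → 13.38
  electronics: 52/1181 = 4.40% → 4.4
  food: 249/1181 = 21.08% → 21.08
  furniture: 355/1181 = 30.06% → 30.06
  tools: 367/1181 = 31.08% → 31.08
Step 3: Verify: sum of allocations ≈ 100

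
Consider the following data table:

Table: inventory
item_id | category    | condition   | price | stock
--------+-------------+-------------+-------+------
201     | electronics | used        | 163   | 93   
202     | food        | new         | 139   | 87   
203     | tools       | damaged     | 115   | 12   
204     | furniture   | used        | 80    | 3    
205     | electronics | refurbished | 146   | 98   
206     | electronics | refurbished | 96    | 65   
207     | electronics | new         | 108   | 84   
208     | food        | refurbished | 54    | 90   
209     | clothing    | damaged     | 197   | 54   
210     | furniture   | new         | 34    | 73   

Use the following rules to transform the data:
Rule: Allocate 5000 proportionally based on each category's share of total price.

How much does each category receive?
clothing: 870.14, electronics: 2265.9, food: 852.47, furniture: 503.53, tools: 507.95

Step 1: Calculate total price = 1132
Step 2: Calculate each category's proportion:
  clothing: 197/1132 = 17.40% → 870.14
  electronics: 513/1132 = 45.32% → 2265.9
  food: 193/1132 = 17.05% → 852.47
  furniture: 114/1132 = 10.07% → 503.53
  tools: 115/1132 = 10.16% → 507.95
Step 3: Verify: sum of allocations ≈ 5000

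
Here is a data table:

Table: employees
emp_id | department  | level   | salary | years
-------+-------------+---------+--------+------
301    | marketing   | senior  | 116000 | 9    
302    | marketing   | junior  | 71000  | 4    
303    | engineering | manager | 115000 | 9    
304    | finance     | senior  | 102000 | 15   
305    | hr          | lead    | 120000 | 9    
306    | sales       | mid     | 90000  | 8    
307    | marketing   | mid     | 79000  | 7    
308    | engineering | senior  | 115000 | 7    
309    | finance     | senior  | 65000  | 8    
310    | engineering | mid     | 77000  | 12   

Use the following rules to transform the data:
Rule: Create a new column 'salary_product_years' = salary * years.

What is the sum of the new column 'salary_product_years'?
8495000

Step 1: For each record, compute salary * years
Example calculations:
  116000 * 9 = 1044000
  71000 * 4 = 284000
  115000 * 9 = 1035000
  ...
Step 2: Sum all derived values
Step 3: Total = 8495000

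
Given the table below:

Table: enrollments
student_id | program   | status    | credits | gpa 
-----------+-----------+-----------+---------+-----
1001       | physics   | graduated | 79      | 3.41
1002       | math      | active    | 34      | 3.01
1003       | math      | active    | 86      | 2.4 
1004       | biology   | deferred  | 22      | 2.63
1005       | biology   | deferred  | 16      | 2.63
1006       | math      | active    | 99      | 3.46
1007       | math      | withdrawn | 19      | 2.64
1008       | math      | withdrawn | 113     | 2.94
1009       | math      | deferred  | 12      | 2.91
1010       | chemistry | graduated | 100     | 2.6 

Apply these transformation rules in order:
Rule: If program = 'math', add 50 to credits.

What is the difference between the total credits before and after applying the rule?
300

Step 1: Original sum of credits = 580
Step 2: 6 records have program = 'math'
Step 3: Each affected record changes by 50
Step 4: Total change = 6 × 50 = 300
Step 5: New sum = 580 + 300 = 880
Step 6: Difference = |880 - 580| = 300
        (Sum increased by 300)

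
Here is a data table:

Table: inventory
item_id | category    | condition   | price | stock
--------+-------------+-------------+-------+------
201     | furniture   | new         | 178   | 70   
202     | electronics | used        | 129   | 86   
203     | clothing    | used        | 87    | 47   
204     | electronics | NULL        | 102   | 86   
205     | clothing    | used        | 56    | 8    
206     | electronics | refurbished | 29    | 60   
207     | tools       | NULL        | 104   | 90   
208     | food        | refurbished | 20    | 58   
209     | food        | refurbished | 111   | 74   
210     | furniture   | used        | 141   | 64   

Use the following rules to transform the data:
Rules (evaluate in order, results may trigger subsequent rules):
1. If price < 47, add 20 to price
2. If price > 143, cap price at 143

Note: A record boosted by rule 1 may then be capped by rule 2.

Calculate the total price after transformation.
962

Step 1: Apply rule 1 to records with price < 47
  - 2 records get bonus of 20
  - Of these, 0 records then exceed 143 and get capped
Step 2: Apply rule 2 to records with price > 143
  - 1 records (original) are capped
Step 3: Calculate final sum = 962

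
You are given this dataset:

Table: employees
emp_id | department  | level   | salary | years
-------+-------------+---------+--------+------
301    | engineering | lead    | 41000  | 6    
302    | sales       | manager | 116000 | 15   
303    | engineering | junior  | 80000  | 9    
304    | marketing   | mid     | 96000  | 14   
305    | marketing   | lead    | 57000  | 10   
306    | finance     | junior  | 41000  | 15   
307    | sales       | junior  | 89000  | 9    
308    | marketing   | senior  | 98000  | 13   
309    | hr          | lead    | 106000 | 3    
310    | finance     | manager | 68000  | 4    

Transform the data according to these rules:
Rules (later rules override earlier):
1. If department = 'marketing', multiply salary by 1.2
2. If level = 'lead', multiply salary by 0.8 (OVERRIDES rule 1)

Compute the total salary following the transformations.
790000.0

Step 1: Rule 2 takes priority for records with level = 'lead'
  - 3 records: 204000 × 0.8 = 163200.0
Step 2: Rule 1 applies to remaining records with department = 'marketing'
  - 2 records: 194000 × 1.2 = 232800.0
Step 3: Other records unchanged: 394000
Step 4: Final sum = 163200.0 + 232800.0 + 394000 = 790000.0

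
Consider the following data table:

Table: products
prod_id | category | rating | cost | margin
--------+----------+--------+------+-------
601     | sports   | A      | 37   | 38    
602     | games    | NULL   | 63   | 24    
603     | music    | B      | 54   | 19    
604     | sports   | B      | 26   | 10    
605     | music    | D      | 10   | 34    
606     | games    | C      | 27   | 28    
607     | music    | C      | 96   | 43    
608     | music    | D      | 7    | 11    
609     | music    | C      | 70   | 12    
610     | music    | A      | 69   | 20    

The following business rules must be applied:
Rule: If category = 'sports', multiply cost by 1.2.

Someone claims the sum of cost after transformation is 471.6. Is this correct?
Yes, the result is correct.

Step 1: Calculate the correct sum after transformation
Step 2: Apply multiplier 1.2 to records where category = 'sports'
Step 3: Correct result = 471.6
Step 4: Claimed result = 471.6
Step 5: 471.6 = 471.6 ✓
Conclusion: The claimed result is correct.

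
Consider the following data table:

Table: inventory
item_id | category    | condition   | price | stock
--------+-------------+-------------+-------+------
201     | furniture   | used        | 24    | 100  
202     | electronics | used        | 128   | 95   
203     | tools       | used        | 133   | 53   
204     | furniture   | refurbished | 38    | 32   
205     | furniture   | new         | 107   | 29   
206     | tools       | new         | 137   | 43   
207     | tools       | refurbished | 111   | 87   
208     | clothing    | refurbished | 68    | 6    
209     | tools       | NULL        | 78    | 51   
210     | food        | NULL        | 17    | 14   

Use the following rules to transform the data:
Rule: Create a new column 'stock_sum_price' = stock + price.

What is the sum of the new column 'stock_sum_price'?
1351

Step 1: For each record, compute stock + price
Example calculations:
  100 + 24 = 124
  95 + 128 = 223
  53 + 133 = 186
  ...
Step 2: Sum all derived values
Step 3: Total = 1351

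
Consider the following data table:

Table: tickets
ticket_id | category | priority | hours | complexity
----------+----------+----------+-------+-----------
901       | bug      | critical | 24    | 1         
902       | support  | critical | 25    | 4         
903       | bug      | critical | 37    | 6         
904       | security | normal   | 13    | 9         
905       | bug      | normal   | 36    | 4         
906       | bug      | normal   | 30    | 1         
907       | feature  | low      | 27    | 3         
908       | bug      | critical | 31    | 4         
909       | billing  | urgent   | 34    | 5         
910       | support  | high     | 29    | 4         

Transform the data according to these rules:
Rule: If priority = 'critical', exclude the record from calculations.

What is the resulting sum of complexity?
26

Step 1: Identify records where priority = 'critical'
Step 2: The excluded records sum to 15
Step 3: Original total complexity = 41
Step 4: Remaining total = 41 - 15 = 26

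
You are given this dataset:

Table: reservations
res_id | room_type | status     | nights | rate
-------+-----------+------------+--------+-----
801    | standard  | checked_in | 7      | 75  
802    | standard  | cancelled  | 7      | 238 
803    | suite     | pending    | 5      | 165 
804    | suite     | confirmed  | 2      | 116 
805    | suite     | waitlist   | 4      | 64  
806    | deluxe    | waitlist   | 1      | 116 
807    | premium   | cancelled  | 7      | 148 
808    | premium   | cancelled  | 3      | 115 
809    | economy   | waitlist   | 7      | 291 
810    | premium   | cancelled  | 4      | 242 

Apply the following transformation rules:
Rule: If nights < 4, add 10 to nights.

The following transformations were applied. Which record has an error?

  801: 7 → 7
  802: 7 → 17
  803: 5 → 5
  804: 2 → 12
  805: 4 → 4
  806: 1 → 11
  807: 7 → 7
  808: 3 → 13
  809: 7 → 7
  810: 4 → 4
Record 802 has an error. The correct transformed value should be 7, not 17.

Step 1: Check each record against the rule
Step 2: Record 802 has nights = 7
Step 3: Since 7 >= 4, the bonus should not have been applied
Step 4: Correct value = 7, but claimed value = 17
Conclusion: Record 802 has the error.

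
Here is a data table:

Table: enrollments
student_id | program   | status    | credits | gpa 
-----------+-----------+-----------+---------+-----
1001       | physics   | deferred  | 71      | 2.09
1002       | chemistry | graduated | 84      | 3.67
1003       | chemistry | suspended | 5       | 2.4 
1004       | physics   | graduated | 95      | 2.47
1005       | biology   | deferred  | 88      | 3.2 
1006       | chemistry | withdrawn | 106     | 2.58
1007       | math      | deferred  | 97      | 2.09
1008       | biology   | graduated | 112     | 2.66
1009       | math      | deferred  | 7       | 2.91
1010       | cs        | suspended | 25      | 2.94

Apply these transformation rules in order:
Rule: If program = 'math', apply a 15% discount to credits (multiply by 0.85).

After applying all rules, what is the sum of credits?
674.4

Step 1: Records with program = 'math' have total credits = 104
Step 2: Apply multiplier: 104 × 0.85 = 88.4
Step 3: Other records total: 586
Step 4: Final sum = 88.4 + 586 = 674.4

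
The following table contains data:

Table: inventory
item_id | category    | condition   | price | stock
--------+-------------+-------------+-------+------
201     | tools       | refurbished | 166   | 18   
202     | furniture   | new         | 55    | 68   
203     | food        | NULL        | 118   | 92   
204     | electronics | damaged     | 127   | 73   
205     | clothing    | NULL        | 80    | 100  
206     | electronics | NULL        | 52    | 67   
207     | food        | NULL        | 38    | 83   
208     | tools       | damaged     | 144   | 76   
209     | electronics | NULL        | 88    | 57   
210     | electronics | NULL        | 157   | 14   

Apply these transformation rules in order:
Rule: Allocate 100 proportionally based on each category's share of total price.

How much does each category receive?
clothing: 7.8, electronics: 41.37, food: 15.22, furniture: 5.37, tools: 30.24

Step 1: Calculate total price = 1025
Step 2: Calculate each category's proportion:
  clothing: 80/1025 = 7.80% → 7.8
  electronics: 424/1025 = 41.37% → 41.37
  food: 156/1025 = 15.22% → 15.22
  furniture: 55/1025 = 5.37% → 5.37
  tools: 310/1025 = 30.24% → 30.24
Step 3: Verify: sum of allocations ≈ 100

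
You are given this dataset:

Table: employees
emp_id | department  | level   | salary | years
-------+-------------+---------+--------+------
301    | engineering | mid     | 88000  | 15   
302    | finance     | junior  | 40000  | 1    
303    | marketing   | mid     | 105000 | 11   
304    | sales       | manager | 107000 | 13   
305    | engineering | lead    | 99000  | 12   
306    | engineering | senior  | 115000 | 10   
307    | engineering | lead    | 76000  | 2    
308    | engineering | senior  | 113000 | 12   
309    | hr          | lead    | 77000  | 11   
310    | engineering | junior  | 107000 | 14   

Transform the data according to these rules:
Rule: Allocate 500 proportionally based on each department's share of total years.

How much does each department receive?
engineering: 321.78, finance: 4.95, hr: 54.46, marketing: 54.46, sales: 64.36

Step 1: Calculate total years = 101
Step 2: Calculate each department's proportion:
  engineering: 65/101 = 64.36% → 321.78
  finance: 1/101 = 0.99% → 4.95
  hr: 11/101 = 10.89% → 54.46
  marketing: 11/101 = 10.89% → 54.46
  sales: 13/101 = 12.87% → 64.36
Step 3: Verify: sum of allocations ≈ 500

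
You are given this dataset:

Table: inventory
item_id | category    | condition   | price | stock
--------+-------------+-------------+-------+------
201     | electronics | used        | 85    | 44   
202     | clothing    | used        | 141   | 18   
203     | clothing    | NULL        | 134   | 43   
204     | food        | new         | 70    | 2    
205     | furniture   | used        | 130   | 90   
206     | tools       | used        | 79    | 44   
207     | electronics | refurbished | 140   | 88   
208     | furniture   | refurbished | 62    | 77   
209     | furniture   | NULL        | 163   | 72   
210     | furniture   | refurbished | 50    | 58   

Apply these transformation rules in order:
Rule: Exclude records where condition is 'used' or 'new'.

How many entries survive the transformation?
5

Step 1: Count records to exclude
  - 4 (used) + 1 (new) = 5 records
Step 2: Total records: 10
Step 3: Remaining = 10 - 5 = 5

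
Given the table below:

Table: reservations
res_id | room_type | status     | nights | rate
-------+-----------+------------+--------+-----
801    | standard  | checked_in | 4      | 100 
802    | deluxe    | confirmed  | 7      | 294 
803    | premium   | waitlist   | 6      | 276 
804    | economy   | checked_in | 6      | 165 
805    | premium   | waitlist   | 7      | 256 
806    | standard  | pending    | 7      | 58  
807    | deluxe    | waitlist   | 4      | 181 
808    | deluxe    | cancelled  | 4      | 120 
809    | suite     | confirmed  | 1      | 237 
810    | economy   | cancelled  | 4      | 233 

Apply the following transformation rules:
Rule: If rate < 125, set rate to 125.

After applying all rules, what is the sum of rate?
2017

Step 1: 3 records have rate < 125
Step 2: These records originally summed to 278
Step 3: After setting to minimum: 3 × 125 = 375
Step 4: Unaffected records sum: 1642
Step 5: Final sum = 375 + 1642 = 2017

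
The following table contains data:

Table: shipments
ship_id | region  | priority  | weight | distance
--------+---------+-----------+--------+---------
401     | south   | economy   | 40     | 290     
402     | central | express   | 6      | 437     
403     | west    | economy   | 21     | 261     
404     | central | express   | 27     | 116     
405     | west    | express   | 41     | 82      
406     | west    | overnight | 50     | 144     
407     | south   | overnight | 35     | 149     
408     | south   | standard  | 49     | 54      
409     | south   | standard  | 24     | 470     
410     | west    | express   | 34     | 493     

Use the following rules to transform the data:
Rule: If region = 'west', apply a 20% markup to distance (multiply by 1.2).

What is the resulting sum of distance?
2692.0

Step 1: Records with region = 'west' have total distance = 980
Step 2: Apply multiplier: 980 × 1.2 = 1176.0
Step 3: Other records total: 1516
Step 4: Final sum = 1176.0 + 1516 = 2692.0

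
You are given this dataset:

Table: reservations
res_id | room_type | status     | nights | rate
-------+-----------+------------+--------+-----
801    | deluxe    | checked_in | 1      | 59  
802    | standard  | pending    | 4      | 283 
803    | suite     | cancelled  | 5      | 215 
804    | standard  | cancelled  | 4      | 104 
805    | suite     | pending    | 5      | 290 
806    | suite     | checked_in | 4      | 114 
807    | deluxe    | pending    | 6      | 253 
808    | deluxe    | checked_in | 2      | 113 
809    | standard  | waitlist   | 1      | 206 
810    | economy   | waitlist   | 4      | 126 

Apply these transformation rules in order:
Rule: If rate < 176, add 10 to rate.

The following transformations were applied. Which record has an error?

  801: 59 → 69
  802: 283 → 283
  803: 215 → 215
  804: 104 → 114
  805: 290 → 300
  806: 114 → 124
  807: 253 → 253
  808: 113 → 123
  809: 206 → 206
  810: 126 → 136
Record 805 has an error. The correct transformed value should be 290, not 300.

Step 1: Check each record against the rule
Step 2: Record 805 has rate = 290
Step 3: Since 290 >= 176, the bonus should not have been applied
Step 4: Correct value = 290, but claimed value = 300
Conclusion: Record 805 has the error.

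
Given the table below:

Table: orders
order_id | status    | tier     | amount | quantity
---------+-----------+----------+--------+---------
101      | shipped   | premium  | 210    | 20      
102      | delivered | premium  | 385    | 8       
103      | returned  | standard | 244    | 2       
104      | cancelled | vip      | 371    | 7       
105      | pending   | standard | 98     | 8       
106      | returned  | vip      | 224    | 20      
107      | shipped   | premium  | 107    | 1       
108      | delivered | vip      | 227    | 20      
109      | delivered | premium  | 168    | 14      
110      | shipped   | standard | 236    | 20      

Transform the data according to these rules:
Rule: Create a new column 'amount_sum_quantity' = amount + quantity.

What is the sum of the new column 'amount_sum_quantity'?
2390

Step 1: For each record, compute amount + quantity
Example calculations:
  210 + 20 = 230
  385 + 8 = 393
  244 + 2 = 246
  ...
Step 2: Sum all derived values
Step 3: Total = 2390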